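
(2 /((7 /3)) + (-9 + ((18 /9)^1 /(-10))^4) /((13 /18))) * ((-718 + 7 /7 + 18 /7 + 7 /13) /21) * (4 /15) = 57157406048 /543440625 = 105.18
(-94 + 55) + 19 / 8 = -36.62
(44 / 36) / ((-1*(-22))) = 1 / 18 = 0.06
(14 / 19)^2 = 196 / 361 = 0.54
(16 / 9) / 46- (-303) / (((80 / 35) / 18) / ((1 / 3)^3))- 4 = 139789 / 1656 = 84.41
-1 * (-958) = 958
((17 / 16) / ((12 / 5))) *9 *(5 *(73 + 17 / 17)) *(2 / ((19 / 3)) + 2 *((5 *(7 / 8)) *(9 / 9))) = 32503575 / 2432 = 13364.96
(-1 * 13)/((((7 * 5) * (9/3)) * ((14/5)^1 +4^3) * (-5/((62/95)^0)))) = 13/35070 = 0.00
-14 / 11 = -1.27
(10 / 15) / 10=1 / 15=0.07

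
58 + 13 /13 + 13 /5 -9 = 263 /5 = 52.60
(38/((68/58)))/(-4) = -551/68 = -8.10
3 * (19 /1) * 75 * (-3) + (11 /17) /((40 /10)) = -872089 /68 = -12824.84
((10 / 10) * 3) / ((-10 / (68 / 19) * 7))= -102 / 665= -0.15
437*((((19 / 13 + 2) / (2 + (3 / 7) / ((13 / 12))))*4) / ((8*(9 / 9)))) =137655 / 436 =315.72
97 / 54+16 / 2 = 529 / 54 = 9.80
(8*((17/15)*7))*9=2856/5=571.20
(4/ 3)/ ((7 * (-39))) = -4/ 819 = -0.00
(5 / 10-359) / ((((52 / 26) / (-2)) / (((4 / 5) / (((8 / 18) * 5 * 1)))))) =6453 / 50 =129.06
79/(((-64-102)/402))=-15879/83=-191.31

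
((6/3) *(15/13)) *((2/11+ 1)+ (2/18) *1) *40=51200/429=119.35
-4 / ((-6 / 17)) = 34 / 3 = 11.33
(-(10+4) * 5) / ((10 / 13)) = -91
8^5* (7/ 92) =57344/ 23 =2493.22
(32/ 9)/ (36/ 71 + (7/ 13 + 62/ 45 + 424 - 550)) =-147680/ 5132759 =-0.03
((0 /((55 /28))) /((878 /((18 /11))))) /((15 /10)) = 0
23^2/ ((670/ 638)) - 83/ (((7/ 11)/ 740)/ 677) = -153226056643/ 2345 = -65341601.98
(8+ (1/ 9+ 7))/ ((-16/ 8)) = -68/ 9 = -7.56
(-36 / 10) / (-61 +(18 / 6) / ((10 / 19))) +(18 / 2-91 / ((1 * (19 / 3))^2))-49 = -8425231 / 199633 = -42.20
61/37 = 1.65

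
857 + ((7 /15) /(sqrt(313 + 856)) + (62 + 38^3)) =sqrt(1169) /2505 + 55791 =55791.01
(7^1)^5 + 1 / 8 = 134457 / 8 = 16807.12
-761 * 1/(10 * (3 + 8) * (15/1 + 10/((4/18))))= -761/6600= -0.12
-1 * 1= -1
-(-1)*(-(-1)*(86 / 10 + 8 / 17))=9.07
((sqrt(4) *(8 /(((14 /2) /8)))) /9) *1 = 128 /63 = 2.03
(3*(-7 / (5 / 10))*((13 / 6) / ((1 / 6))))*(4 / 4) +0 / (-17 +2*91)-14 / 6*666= -2100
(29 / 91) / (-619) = -29 / 56329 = -0.00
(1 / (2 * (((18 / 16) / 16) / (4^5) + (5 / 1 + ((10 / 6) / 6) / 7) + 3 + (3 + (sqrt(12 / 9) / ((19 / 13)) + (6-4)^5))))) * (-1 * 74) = -39199418957410467840 / 45582830874502423993 + 415440057554436096 * sqrt(3) / 45582830874502423993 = -0.84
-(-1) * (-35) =-35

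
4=4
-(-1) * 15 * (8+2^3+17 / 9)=805 / 3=268.33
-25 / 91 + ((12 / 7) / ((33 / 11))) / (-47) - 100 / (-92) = 78704 / 98371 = 0.80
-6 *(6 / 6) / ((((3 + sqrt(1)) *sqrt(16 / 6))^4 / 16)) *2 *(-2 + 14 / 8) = 27 / 1024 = 0.03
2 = 2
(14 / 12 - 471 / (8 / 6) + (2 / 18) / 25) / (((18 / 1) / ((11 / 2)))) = -3485581 / 32400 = -107.58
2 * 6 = 12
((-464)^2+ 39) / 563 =215335 / 563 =382.48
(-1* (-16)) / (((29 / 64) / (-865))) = -885760 / 29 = -30543.45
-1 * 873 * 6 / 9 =-582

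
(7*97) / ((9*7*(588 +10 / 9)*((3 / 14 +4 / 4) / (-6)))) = -4074 / 45067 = -0.09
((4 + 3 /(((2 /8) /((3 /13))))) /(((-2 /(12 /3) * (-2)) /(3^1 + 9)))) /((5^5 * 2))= 528 /40625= 0.01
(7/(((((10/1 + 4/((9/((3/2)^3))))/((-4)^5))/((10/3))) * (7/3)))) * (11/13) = -225280/299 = -753.44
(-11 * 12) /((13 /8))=-1056 /13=-81.23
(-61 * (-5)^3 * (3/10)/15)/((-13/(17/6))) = -5185/156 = -33.24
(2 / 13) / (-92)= -1 / 598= -0.00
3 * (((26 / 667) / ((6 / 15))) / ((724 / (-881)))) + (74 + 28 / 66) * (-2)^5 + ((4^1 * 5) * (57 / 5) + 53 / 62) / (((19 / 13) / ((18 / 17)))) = -353621705578091 / 159566807532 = -2216.14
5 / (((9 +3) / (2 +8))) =25 / 6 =4.17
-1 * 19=-19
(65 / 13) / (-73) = -5 / 73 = -0.07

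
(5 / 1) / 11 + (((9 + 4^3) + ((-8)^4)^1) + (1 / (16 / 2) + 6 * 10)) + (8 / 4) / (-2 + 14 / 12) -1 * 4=4223.18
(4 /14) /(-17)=-2 /119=-0.02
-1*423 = -423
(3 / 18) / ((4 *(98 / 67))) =67 / 2352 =0.03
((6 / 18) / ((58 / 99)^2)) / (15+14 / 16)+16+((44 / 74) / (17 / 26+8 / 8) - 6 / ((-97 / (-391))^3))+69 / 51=-989235945289228741 / 2636537911657217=-375.20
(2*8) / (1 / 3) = 48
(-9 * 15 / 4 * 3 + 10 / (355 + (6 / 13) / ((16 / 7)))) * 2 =-202.44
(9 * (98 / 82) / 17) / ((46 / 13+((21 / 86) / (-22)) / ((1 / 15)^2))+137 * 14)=10846836 / 32898912295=0.00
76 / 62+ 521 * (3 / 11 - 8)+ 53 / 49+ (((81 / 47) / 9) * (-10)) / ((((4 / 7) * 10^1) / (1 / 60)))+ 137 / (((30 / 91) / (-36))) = -238537240245 / 12565168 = -18984.01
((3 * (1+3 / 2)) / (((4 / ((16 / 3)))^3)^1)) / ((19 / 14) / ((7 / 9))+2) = 15680 / 3303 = 4.75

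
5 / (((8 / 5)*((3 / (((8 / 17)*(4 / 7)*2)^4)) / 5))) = 262144000 / 601601763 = 0.44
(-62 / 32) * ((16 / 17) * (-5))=155 / 17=9.12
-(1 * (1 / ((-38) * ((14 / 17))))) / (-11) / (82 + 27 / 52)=-221 / 6277733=-0.00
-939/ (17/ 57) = -53523/ 17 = -3148.41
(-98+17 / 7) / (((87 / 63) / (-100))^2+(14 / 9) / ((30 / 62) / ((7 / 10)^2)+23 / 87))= -69726732390000 / 906708712517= -76.90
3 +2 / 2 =4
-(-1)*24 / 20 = 6 / 5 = 1.20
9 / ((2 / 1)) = 9 / 2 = 4.50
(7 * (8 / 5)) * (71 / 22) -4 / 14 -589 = -212959 / 385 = -553.14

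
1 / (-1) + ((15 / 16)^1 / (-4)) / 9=-197 / 192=-1.03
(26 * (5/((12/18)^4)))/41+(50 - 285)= -71815/328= -218.95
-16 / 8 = -2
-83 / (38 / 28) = -1162 / 19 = -61.16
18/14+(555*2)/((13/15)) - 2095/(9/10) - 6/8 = -3428245/3276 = -1046.47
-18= -18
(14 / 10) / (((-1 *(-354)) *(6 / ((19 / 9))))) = 133 / 95580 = 0.00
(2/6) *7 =7/3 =2.33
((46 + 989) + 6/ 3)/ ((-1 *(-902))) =1037/ 902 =1.15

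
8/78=4/39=0.10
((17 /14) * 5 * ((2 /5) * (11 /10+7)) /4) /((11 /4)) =1377 /770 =1.79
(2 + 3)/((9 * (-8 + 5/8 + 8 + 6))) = 40/477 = 0.08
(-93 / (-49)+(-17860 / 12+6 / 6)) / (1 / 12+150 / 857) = -748534652 / 130193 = -5749.42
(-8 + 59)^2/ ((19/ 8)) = 20808/ 19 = 1095.16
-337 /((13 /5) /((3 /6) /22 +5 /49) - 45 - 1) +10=791685 /33842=23.39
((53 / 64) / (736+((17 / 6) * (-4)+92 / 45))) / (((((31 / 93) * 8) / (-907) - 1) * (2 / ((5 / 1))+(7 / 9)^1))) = -5510025 / 5711600512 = -0.00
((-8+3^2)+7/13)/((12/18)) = 30/13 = 2.31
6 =6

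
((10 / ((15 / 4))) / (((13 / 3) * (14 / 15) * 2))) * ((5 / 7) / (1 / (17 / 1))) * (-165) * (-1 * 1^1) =420750 / 637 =660.52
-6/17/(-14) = 3/119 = 0.03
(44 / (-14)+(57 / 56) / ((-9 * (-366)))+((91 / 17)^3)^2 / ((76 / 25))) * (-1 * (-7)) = 218143536071270581 / 4028463715824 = 54150.55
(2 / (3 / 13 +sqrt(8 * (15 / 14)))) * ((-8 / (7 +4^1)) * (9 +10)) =27664 / 36949-102752 * sqrt(105) / 110847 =-8.75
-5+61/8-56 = -427/8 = -53.38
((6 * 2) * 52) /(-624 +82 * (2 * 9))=52 /71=0.73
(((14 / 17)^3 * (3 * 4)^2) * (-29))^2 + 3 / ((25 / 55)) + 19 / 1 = 656540077584512 / 120687845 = 5439985.09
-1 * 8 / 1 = -8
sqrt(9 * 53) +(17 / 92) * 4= 17 / 23 +3 * sqrt(53)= 22.58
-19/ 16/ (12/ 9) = -57/ 64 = -0.89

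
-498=-498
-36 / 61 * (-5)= 180 / 61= 2.95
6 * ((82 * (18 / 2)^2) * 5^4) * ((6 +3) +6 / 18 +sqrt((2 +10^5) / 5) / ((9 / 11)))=232470000 +6088500 * sqrt(500010)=4537732689.24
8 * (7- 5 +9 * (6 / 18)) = 40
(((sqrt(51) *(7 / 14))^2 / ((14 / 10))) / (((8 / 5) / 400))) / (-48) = -10625 / 224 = -47.43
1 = 1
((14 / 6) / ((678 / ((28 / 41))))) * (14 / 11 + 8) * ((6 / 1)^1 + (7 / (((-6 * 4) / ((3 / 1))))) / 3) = 114121 / 917334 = 0.12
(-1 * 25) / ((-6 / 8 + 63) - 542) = 0.05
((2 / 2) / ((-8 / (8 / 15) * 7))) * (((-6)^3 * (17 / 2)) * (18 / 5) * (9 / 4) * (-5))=-24786 / 35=-708.17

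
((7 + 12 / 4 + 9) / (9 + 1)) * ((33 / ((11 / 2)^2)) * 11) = 114 / 5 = 22.80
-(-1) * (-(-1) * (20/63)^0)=1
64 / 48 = 1.33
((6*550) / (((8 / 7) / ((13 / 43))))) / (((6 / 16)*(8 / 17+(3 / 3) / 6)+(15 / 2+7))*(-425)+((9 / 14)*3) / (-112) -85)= -58858800 / 428080351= -0.14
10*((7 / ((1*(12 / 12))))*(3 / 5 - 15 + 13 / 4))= -1561 / 2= -780.50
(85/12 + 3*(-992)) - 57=-36311/12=-3025.92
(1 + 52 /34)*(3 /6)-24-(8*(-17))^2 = -629637 /34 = -18518.74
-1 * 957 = -957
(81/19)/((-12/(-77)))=2079/76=27.36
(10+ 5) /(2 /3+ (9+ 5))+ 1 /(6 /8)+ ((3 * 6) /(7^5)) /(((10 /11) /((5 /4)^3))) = 2.36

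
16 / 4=4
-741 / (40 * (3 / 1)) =-247 / 40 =-6.18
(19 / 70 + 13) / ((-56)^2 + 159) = 0.00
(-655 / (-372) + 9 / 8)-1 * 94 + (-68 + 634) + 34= 378611 / 744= 508.89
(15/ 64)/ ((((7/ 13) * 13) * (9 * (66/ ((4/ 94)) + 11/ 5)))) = 25/ 10437504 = 0.00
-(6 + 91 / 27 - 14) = 125 / 27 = 4.63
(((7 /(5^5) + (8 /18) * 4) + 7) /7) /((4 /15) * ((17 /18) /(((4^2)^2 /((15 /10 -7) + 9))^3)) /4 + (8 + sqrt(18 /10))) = 57651777586739627346100224 /357368076162819677866054375 -4323883232038697224372224 * sqrt(5) /357368076162819677866054375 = 0.13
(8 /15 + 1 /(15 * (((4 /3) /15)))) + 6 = 437 /60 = 7.28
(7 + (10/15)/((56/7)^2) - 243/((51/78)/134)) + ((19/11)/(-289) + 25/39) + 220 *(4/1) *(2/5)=-65384022523/1322464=-49441.06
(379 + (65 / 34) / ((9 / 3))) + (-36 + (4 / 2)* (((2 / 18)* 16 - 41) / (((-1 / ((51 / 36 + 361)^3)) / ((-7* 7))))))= -24187329945886805 / 132192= -182971208135.79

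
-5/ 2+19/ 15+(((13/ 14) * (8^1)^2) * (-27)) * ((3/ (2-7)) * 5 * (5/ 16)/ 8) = 78457/ 420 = 186.80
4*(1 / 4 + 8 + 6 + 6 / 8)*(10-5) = 300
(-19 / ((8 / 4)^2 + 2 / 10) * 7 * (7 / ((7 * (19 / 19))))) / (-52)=95 / 156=0.61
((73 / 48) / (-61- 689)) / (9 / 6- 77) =73 / 2718000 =0.00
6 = 6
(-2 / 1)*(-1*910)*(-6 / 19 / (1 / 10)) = -109200 / 19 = -5747.37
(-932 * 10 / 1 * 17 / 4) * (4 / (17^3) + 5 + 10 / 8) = -143109765 / 578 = -247594.75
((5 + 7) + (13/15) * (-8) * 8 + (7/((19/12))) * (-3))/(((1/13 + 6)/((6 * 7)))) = -2942576/7505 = -392.08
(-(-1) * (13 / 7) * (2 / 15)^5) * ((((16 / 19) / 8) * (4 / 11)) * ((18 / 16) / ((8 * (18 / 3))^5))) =13 / 982911283200000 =0.00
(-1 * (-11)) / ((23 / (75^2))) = 61875 / 23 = 2690.22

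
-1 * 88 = -88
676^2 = 456976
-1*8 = -8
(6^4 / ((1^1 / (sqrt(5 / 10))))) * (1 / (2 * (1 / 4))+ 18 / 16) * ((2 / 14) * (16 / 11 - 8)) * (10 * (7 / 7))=-1458000 * sqrt(2) / 77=-26778.23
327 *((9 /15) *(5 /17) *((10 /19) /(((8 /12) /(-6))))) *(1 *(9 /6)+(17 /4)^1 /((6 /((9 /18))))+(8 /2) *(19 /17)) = -75944115 /43928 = -1728.83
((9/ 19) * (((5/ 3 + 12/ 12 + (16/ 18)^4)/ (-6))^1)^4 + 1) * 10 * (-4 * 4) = -52872191631414442720/ 316866452293664811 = -166.86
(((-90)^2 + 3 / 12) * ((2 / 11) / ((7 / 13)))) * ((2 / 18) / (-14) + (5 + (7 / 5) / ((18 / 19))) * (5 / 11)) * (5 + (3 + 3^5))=19559025655 / 9702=2015978.73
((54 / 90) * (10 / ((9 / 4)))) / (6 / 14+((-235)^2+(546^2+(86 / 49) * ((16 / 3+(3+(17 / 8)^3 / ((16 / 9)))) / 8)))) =12845056 / 1702023424313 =0.00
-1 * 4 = -4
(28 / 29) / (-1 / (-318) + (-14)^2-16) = 8904 / 1659989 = 0.01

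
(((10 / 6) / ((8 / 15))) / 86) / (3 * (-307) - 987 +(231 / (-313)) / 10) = -39125 / 2054461224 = -0.00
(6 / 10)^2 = 9 / 25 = 0.36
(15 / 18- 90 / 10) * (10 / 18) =-4.54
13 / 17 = 0.76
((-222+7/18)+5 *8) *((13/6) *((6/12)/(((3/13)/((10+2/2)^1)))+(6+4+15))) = -12451621/648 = -19215.46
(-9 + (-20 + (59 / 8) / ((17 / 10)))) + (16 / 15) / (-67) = -1686473 / 68340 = -24.68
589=589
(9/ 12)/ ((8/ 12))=9/ 8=1.12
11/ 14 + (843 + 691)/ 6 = 10771/ 42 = 256.45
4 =4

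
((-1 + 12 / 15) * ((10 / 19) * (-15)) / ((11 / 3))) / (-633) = -30 / 44099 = -0.00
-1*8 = -8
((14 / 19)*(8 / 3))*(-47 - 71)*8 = -105728 / 57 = -1854.88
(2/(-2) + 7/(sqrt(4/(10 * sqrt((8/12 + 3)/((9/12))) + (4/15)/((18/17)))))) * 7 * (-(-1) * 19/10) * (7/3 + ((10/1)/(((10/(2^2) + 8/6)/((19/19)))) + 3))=1642.66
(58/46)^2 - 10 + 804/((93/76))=10636753/16399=648.62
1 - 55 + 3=-51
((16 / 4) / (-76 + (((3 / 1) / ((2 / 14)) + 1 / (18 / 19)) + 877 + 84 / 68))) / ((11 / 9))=11016 / 2774563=0.00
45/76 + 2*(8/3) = 5.93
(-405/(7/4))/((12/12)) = -1620/7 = -231.43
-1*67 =-67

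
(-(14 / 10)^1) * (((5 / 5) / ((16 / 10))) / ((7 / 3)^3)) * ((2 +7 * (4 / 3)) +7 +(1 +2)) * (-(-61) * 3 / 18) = -732 / 49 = -14.94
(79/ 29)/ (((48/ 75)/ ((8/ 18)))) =1975/ 1044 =1.89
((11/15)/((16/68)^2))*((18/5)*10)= 9537/20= 476.85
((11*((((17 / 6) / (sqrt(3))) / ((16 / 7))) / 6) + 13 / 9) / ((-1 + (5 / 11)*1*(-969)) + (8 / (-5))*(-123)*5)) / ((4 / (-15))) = -715 / 71616 - 71995*sqrt(3) / 13750272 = -0.02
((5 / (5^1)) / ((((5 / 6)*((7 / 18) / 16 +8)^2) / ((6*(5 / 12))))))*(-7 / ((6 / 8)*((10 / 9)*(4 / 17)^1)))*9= -399748608 / 26703605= -14.97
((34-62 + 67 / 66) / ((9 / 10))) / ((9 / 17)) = -151385 / 2673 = -56.63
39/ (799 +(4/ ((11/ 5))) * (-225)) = 429/ 4289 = 0.10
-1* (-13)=13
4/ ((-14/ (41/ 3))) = -82/ 21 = -3.90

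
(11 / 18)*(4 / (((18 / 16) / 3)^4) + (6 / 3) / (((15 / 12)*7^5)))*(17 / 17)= 7572565484 / 61261515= 123.61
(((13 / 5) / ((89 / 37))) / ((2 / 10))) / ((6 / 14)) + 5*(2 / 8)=14803 / 1068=13.86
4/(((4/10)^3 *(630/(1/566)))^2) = 625/81375549696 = 0.00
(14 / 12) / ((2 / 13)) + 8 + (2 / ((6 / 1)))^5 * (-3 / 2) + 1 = 5371 / 324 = 16.58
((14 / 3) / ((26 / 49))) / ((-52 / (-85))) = 29155 / 2028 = 14.38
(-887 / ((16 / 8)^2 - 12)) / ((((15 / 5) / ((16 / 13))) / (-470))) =-833780 / 39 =-21378.97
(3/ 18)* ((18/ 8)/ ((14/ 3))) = 9/ 112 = 0.08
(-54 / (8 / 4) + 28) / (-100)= -1 / 100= -0.01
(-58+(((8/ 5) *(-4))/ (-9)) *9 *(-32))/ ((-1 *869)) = 1314/ 4345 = 0.30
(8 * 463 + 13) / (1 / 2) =7434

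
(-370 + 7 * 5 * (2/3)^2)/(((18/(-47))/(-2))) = -149930/81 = -1850.99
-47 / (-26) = 47 / 26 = 1.81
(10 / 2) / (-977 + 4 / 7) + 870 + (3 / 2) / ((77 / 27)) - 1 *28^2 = 18214197 / 210518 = 86.52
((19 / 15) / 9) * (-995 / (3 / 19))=-71839 / 81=-886.90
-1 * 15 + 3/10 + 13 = -17/10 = -1.70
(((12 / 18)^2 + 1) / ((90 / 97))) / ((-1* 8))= -1261 / 6480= -0.19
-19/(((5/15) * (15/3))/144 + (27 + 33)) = -8208/25925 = -0.32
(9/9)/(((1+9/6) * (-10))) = -1/25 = -0.04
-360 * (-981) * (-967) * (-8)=2732045760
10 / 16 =5 / 8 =0.62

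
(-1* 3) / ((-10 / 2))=0.60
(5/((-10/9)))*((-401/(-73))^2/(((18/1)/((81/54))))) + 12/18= -1361945/127896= -10.65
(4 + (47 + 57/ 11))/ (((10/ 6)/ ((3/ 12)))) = 927/ 110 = 8.43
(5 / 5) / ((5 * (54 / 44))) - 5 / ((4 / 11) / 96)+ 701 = -83543 / 135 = -618.84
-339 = -339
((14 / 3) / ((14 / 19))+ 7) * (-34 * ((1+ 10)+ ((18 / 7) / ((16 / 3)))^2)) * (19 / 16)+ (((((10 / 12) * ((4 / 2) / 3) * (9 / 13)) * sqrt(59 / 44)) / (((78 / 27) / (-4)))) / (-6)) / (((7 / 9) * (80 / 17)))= -56888375 / 9408+ 459 * sqrt(649) / 416416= -6046.78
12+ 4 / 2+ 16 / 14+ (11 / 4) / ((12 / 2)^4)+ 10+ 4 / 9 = 928589 / 36288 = 25.59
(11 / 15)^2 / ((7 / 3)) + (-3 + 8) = 2746 / 525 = 5.23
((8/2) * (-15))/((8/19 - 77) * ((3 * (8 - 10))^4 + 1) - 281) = 570/946237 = 0.00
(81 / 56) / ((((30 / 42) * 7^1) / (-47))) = -3807 / 280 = -13.60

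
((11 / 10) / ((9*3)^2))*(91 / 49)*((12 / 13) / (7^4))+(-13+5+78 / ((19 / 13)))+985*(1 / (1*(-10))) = -41228998759 / 775979190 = -53.13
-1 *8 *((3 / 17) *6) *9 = -1296 / 17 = -76.24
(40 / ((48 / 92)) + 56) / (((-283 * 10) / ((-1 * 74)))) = 14726 / 4245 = 3.47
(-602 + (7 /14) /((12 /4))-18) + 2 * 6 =-3647 /6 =-607.83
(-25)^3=-15625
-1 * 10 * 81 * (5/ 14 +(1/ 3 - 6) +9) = -20925/ 7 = -2989.29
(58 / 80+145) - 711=-22611 / 40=-565.28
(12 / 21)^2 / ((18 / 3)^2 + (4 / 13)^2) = 676 / 74725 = 0.01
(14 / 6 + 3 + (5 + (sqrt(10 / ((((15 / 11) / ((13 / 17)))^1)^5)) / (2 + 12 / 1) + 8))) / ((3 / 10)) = 20449*sqrt(14586) / 13928355 + 550 / 9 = 61.29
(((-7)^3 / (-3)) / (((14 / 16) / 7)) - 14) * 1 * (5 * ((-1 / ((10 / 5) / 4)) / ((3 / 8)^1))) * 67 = -14482720 / 9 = -1609191.11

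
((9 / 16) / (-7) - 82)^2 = 84511249 / 12544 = 6737.19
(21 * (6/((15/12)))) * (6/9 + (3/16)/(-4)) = 2499/40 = 62.48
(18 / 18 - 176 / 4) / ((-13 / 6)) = 258 / 13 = 19.85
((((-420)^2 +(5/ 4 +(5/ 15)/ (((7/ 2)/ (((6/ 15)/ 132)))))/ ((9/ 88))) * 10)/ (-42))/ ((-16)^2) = -250064329/ 1524096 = -164.07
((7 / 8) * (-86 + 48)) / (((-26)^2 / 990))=-48.69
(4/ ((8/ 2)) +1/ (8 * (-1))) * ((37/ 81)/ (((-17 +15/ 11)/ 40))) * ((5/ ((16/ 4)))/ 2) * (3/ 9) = -71225/ 334368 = -0.21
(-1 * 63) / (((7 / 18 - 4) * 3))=378 / 65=5.82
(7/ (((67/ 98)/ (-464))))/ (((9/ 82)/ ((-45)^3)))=264271896000/ 67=3944356656.72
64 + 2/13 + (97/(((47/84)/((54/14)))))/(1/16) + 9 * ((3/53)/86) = 29974436373/2784938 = 10763.05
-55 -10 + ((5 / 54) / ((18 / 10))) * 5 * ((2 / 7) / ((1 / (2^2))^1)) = -110065 / 1701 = -64.71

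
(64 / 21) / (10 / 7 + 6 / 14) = 64 / 39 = 1.64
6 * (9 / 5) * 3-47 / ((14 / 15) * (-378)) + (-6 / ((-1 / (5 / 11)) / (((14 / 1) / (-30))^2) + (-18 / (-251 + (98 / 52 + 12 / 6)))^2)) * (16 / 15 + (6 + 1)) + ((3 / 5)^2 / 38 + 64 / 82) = 2971483979819550373 / 77957309686302900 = 38.12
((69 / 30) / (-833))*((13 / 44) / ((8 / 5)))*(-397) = 118703 / 586432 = 0.20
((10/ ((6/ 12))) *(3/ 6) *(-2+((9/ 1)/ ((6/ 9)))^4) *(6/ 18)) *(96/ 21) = 10628180/ 21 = 506103.81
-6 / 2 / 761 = -3 / 761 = -0.00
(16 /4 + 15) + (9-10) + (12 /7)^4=63954 /2401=26.64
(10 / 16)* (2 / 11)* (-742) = -1855 / 22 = -84.32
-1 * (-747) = 747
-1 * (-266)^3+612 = 18821708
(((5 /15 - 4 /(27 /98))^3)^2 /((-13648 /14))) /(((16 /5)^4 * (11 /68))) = -234757579249257194375 /476468536709873664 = -492.70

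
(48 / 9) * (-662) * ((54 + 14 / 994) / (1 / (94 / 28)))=-640226.37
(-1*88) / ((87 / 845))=-74360 / 87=-854.71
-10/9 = -1.11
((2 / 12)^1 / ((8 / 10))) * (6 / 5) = 1 / 4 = 0.25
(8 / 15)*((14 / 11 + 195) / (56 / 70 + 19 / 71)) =1226312 / 12507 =98.05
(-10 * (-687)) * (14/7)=13740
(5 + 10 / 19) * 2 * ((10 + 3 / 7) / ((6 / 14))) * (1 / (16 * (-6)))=-2555 / 912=-2.80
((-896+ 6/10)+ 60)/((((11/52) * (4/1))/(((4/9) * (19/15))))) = -4126876/7425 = -555.81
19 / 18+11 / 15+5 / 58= 2447 / 1305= 1.88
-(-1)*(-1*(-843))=843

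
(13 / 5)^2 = 169 / 25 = 6.76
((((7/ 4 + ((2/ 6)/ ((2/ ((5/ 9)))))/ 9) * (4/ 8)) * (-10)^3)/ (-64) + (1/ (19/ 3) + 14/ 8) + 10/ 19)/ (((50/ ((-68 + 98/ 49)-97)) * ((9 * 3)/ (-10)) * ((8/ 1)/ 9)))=155922703/ 7091712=21.99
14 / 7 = 2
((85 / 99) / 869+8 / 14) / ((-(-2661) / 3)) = 0.00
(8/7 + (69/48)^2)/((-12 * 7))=-1917/50176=-0.04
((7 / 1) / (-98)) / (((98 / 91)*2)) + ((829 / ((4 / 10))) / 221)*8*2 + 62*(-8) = -29973625 / 86632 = -345.99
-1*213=-213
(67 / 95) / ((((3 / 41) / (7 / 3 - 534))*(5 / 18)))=-1752586 / 95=-18448.27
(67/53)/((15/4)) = 268/795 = 0.34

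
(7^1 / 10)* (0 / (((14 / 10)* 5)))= 0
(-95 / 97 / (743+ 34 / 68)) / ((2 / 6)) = -570 / 144239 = -0.00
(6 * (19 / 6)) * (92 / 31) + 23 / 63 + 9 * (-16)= -170395 / 1953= -87.25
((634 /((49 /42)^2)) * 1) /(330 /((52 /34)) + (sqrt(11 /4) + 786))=15456321504 /33241220593 - 7714512 * sqrt(11) /33241220593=0.46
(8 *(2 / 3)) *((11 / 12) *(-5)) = -220 / 9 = -24.44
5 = 5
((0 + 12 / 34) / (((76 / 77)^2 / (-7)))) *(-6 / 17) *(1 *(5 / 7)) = 266805 / 417316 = 0.64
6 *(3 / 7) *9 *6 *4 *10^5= 388800000 / 7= 55542857.14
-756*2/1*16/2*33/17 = -399168/17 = -23480.47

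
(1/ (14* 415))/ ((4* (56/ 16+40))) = 1/ 1010940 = 0.00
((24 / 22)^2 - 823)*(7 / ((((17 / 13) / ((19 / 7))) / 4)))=-98245732 / 2057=-47761.66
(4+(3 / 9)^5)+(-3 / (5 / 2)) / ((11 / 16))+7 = 123742 / 13365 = 9.26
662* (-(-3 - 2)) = 3310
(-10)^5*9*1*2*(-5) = 9000000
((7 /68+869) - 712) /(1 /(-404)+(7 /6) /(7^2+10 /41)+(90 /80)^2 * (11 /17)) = 104566400496 /559196911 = 186.99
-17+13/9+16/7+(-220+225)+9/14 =-961/126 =-7.63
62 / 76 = 31 / 38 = 0.82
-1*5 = -5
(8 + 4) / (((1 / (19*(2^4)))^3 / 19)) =6405537792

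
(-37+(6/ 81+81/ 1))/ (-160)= -119/ 432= -0.28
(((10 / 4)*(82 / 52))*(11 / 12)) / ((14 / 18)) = 6765 / 1456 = 4.65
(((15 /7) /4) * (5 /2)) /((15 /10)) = 25 /28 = 0.89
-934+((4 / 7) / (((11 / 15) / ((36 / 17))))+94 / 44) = -2435299 / 2618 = -930.21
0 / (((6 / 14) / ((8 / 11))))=0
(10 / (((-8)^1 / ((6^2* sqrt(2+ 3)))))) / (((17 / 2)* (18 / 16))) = -80* sqrt(5) / 17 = -10.52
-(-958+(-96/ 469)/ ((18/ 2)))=1347938/ 1407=958.02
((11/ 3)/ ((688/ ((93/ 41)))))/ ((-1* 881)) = -341/ 24851248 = -0.00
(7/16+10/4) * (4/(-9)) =-47/36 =-1.31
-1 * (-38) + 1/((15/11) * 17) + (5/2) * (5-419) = -254224/255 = -996.96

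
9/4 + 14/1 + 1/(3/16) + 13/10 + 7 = 1793/60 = 29.88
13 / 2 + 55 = 123 / 2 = 61.50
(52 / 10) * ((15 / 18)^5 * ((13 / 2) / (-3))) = -105625 / 23328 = -4.53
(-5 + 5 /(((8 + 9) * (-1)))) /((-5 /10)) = 180 /17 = 10.59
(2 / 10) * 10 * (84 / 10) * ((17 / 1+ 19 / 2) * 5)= 2226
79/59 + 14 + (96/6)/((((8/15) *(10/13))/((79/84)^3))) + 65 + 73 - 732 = -6367008175/11656512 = -546.22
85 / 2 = 42.50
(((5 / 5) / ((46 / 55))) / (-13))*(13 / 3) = -55 / 138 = -0.40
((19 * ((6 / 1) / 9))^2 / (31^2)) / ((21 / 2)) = 2888 / 181629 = 0.02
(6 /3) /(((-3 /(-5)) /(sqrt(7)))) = 8.82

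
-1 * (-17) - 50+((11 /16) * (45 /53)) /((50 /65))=-54681 /1696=-32.24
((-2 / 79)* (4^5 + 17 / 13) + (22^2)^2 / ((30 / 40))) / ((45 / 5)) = 962243674 / 27729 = 34701.71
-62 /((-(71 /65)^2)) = 261950 /5041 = 51.96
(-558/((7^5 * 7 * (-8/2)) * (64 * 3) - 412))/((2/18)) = 2511/45177422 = 0.00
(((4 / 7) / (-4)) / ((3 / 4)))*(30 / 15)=-8 / 21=-0.38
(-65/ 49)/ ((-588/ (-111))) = -2405/ 9604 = -0.25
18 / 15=6 / 5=1.20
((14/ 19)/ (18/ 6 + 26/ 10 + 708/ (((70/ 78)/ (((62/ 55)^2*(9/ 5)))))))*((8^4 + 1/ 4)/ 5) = 418735625/ 1255610744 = 0.33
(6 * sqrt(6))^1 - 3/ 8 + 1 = 5/ 8 + 6 * sqrt(6) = 15.32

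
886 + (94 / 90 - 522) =365.04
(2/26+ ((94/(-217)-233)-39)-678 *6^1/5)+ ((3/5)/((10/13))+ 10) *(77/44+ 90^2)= 48662762713/564200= 86250.91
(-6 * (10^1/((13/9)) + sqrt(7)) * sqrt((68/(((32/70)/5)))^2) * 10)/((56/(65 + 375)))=-31556250/13 - 350625 * sqrt(7)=-3355070.40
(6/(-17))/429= -2/2431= -0.00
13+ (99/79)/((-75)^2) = 641886/49375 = 13.00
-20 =-20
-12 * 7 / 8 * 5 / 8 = -105 / 16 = -6.56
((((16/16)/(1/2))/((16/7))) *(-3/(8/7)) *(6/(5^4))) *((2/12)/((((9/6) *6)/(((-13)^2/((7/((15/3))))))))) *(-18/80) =3549/320000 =0.01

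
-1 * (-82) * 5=410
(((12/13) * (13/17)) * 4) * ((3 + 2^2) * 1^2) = 336/17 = 19.76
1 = 1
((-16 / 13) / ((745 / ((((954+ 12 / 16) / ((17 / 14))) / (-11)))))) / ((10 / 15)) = 0.18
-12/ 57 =-4/ 19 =-0.21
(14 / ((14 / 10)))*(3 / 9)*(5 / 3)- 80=-670 / 9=-74.44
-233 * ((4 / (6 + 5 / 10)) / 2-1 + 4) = -10019 / 13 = -770.69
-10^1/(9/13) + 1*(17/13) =-1537/117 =-13.14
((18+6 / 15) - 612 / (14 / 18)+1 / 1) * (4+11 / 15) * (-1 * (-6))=-3814262 / 175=-21795.78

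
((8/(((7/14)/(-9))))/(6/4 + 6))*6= -576/5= -115.20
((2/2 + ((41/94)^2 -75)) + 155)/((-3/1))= -717397/26508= -27.06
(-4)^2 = 16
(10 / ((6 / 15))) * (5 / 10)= 25 / 2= 12.50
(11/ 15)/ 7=11/ 105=0.10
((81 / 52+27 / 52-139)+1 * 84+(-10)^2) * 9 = 5508 / 13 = 423.69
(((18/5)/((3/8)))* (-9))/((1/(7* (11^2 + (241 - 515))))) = 462672/5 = 92534.40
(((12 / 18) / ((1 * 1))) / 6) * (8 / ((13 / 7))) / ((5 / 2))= 112 / 585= 0.19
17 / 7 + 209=1480 / 7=211.43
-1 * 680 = -680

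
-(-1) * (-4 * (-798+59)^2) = -2184484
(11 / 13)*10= 110 / 13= 8.46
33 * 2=66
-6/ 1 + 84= 78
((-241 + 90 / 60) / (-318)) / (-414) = -479 / 263304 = -0.00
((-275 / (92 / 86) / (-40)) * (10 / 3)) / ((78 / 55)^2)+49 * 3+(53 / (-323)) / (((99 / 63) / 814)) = 72.65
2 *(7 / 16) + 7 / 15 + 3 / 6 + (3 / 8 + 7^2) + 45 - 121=-1487 / 60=-24.78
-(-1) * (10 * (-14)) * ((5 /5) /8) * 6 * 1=-105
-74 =-74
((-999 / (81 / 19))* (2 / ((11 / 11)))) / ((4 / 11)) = -7733 / 6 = -1288.83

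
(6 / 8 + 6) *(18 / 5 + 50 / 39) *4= 8568 / 65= 131.82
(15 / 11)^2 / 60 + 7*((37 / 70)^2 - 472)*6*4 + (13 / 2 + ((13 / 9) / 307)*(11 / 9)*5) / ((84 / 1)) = -79248.95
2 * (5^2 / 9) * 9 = 50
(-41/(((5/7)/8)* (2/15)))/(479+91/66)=-227304/31705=-7.17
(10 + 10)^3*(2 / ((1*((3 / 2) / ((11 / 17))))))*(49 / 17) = 17248000 / 867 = 19893.89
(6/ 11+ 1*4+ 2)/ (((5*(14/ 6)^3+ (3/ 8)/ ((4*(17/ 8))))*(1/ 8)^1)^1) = 1057536/ 1283711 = 0.82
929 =929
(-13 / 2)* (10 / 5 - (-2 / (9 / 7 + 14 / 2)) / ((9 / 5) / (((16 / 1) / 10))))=-3757 / 261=-14.39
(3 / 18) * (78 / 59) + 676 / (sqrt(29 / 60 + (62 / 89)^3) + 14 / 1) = 23725590212207 / 487085807881 - 120328 * sqrt(46382947635) / 8255691659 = 45.57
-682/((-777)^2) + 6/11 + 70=468486202/6641019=70.54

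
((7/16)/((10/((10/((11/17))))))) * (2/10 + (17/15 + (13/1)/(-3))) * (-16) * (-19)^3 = -2448663/11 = -222605.73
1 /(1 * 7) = 1 /7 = 0.14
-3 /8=-0.38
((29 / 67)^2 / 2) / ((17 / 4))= 1682 / 76313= 0.02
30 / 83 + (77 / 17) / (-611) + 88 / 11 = 7202187 / 862121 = 8.35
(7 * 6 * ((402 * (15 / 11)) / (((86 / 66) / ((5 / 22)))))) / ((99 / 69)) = 14562450 / 5203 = 2798.86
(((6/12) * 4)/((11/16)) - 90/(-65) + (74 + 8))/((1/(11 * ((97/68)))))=299245/221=1354.05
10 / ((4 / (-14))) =-35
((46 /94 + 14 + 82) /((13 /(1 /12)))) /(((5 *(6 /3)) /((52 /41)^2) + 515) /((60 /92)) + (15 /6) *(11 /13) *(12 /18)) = 117910 /152621737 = 0.00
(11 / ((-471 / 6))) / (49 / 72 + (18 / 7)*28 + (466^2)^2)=-1584 / 533059657931725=-0.00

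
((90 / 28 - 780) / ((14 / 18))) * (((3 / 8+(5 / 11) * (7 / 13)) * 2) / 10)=-13878675 / 112112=-123.79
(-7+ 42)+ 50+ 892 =977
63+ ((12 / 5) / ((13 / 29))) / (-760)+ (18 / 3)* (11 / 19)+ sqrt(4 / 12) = sqrt(3) / 3+ 820863 / 12350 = 67.04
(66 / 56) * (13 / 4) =429 / 112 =3.83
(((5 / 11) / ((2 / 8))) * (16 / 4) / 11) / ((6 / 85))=3400 / 363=9.37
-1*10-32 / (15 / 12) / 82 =-2114 / 205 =-10.31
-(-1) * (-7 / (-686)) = 1 / 98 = 0.01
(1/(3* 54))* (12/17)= 2/459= 0.00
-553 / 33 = -16.76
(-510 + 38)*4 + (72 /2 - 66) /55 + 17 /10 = -207553 /110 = -1886.85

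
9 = 9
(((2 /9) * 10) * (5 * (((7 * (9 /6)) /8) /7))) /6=25 /72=0.35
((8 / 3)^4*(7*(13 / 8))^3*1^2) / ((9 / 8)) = 48228544 / 729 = 66157.12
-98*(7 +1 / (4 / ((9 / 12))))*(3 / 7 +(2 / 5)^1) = -583.62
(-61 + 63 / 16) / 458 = -913 / 7328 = -0.12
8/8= 1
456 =456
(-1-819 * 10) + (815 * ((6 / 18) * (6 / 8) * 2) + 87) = -15393 / 2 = -7696.50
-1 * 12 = -12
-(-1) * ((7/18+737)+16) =13561/18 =753.39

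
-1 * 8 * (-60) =480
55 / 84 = 0.65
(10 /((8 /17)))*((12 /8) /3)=85 /8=10.62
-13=-13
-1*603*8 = -4824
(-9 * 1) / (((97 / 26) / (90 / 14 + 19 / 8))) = -57681 / 2716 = -21.24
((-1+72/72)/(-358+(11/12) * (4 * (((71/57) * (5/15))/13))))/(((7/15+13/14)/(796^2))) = 0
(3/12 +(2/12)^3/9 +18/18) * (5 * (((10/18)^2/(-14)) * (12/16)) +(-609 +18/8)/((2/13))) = -226510856/45927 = -4931.98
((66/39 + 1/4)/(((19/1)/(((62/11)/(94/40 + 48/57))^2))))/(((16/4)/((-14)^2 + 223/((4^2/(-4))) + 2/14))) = 181234725725/16201244059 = 11.19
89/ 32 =2.78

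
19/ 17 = 1.12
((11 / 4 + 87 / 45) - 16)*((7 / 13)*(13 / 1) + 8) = -679 / 4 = -169.75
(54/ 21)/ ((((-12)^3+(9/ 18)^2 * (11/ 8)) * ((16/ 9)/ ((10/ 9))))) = -72/ 77399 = -0.00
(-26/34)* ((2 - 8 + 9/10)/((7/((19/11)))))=741/770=0.96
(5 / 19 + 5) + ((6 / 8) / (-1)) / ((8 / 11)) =2573 / 608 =4.23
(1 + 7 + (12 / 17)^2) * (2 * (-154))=-2617.47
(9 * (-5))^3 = -91125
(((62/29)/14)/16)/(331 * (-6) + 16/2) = -31/6424544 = -0.00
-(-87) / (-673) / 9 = -29 / 2019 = -0.01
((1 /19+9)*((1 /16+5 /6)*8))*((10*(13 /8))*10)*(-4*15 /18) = -6009250 /171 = -35141.81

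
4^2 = 16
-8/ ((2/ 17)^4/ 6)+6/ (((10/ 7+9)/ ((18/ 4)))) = -250560.41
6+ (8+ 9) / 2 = 29 / 2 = 14.50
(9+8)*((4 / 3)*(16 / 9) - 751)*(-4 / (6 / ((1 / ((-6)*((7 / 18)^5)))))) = -2671996896 / 16807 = -158981.19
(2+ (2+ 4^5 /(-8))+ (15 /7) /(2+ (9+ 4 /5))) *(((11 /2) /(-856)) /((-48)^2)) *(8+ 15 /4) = 26437829 /6516228096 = 0.00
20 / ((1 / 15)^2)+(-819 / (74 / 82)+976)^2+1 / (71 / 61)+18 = 894770910 / 97199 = 9205.56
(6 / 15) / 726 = 1 / 1815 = 0.00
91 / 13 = 7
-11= -11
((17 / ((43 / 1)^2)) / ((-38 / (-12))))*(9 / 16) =459 / 281048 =0.00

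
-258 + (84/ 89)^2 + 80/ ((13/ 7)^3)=-4256974474/ 17402437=-244.62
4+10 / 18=41 / 9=4.56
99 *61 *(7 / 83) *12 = 507276 / 83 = 6111.76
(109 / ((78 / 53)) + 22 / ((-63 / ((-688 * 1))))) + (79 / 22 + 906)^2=328085053525 / 396396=827669.94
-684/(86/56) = -19152/43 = -445.40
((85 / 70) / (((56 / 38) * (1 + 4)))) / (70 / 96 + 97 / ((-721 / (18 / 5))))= 199614 / 296569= 0.67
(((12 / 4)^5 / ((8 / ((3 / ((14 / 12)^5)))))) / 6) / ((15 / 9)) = 354294 / 84035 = 4.22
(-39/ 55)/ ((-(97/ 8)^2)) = 2496/ 517495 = 0.00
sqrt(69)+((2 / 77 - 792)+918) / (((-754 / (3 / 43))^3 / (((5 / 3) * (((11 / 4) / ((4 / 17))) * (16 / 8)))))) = -927945 / 238570886508136+sqrt(69) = 8.31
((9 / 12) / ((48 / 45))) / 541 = 45 / 34624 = 0.00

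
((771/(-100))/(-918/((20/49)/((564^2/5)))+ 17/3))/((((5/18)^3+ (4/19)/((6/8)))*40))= 32037363/7185561129912820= 0.00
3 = 3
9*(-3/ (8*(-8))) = 27/ 64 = 0.42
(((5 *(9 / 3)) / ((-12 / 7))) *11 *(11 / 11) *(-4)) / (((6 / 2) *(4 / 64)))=6160 / 3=2053.33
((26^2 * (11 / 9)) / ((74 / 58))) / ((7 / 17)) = 3665948 / 2331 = 1572.69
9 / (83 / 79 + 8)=711 / 715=0.99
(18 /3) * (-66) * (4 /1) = -1584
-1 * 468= -468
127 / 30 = 4.23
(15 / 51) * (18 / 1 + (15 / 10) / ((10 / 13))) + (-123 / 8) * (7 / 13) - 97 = -175759 / 1768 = -99.41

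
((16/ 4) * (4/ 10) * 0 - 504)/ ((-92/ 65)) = 8190/ 23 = 356.09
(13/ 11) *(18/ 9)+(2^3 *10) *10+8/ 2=8870/ 11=806.36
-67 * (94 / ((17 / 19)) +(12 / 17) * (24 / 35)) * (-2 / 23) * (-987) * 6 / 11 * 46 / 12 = -69794436 / 55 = -1268989.75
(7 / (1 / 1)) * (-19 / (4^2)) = -133 / 16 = -8.31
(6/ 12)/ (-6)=-1/ 12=-0.08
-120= -120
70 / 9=7.78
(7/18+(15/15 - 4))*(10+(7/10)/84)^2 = -261.55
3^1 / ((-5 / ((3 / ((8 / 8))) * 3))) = -27 / 5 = -5.40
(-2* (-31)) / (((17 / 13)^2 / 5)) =52390 / 289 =181.28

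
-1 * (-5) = 5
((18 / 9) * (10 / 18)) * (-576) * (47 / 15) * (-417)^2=-348705408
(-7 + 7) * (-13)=0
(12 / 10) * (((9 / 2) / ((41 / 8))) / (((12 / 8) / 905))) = 26064 / 41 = 635.71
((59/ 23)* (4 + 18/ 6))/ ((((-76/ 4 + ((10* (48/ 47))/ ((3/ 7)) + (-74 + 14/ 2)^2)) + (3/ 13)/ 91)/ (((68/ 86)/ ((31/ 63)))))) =49187202246/ 7660505905289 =0.01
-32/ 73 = -0.44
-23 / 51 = -0.45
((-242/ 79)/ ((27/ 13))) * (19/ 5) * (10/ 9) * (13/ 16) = -388531/ 76788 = -5.06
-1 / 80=-0.01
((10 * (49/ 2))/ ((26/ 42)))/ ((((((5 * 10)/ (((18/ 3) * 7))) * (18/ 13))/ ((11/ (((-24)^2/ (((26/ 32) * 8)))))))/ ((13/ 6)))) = 4463459/ 69120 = 64.58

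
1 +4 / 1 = 5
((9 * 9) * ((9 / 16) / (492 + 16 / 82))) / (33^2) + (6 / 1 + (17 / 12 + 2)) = 1103694523 / 117205440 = 9.42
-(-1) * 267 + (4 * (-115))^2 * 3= 635067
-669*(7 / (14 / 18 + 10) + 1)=-107040 / 97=-1103.51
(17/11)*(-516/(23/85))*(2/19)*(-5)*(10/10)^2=7456200/4807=1551.11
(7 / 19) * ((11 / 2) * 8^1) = 308 / 19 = 16.21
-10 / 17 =-0.59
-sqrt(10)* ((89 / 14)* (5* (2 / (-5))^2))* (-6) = 1068* sqrt(10) / 35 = 96.49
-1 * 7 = -7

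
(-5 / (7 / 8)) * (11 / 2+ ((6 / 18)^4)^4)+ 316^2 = 30079843326572 / 301327047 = 99824.57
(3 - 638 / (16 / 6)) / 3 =-315 / 4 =-78.75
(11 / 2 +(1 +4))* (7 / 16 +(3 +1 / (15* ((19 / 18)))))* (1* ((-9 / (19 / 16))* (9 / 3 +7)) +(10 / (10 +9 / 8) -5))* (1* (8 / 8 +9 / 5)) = -21133910553 / 2570320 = -8222.29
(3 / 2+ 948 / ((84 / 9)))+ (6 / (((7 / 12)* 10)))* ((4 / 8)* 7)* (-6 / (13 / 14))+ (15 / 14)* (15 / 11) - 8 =366721 / 5005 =73.27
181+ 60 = 241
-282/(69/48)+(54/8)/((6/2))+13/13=-17749/92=-192.92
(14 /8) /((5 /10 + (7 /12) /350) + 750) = 1050 /450301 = 0.00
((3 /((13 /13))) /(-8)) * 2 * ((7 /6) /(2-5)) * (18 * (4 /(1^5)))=21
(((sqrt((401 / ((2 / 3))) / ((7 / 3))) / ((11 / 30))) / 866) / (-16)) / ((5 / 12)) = -27*sqrt(5614) / 266728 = -0.01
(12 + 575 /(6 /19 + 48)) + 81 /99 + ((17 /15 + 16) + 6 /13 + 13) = 36306401 /656370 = 55.31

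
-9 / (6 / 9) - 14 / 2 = -41 / 2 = -20.50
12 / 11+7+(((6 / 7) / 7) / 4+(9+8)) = 25.12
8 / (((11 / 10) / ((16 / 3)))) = 1280 / 33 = 38.79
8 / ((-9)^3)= -8 / 729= -0.01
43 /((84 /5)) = 215 /84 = 2.56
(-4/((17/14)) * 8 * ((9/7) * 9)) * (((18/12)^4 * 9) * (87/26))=-10274526/221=-46491.07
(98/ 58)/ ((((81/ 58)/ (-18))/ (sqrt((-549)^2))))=-11956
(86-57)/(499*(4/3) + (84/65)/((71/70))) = 80301/1845836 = 0.04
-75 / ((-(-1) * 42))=-25 / 14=-1.79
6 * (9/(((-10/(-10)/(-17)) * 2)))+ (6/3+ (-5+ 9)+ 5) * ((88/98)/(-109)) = -2452003/5341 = -459.09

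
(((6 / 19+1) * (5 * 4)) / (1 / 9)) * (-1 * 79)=-355500 / 19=-18710.53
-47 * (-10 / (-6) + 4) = -799 / 3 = -266.33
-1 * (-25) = 25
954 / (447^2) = 106 / 22201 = 0.00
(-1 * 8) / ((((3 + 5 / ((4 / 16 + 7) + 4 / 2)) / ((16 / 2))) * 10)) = -1184 / 655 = -1.81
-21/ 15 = -7/ 5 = -1.40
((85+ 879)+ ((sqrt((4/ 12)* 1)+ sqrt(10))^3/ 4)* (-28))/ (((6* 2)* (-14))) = -241/ 42+ 91* sqrt(3)/ 216+ 11* sqrt(10)/ 24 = -3.56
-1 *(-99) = 99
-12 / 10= -6 / 5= -1.20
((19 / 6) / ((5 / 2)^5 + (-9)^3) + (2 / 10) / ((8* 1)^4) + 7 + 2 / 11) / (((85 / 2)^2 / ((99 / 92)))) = 0.00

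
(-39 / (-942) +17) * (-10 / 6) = -26755 / 942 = -28.40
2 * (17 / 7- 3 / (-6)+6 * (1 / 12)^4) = 70855 / 12096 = 5.86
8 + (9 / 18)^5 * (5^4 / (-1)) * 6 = -1747 / 16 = -109.19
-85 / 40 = -17 / 8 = -2.12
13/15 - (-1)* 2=2.87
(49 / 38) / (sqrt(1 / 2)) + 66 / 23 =49*sqrt(2) / 38 + 66 / 23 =4.69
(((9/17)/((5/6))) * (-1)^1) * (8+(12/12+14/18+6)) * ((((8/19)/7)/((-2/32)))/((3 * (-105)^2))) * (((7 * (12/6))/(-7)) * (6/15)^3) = -581632/15579703125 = -0.00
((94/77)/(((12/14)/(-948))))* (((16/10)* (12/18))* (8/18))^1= -950528/1485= -640.09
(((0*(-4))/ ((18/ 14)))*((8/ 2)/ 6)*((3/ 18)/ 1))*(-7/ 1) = 0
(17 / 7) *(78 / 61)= 1326 / 427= 3.11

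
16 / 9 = 1.78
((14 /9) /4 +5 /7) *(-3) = -139 /42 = -3.31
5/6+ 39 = 239/6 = 39.83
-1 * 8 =-8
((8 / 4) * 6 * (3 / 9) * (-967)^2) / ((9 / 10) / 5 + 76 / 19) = 187017800 / 209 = 894822.01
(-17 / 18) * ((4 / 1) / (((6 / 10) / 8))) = -1360 / 27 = -50.37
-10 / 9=-1.11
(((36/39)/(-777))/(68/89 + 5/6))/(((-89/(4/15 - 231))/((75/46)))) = -207660/66057173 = -0.00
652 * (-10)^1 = -6520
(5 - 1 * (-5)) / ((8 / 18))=45 / 2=22.50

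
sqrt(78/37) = 1.45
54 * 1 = 54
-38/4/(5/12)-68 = -454/5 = -90.80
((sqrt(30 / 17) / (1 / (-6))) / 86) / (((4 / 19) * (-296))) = 0.00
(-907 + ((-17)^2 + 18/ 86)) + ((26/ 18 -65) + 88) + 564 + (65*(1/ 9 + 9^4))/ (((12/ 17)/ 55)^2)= 72143122466671/ 27864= 2589115793.38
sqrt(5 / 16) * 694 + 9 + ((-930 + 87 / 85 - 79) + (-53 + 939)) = -9603 / 85 + 347 * sqrt(5) / 2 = 274.98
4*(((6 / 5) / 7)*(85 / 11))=408 / 77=5.30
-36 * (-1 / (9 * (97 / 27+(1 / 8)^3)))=55296 / 49691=1.11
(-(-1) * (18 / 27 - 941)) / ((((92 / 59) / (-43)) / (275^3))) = 148840676359375 / 276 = 539277812896.29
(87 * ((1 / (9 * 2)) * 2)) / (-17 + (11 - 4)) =-29 / 30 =-0.97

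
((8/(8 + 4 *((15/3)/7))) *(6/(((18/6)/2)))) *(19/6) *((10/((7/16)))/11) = 640/33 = 19.39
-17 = -17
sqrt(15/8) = sqrt(30)/4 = 1.37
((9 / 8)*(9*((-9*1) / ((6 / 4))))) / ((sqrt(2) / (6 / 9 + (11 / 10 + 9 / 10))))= -81*sqrt(2)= -114.55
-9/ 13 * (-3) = 27/ 13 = 2.08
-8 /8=-1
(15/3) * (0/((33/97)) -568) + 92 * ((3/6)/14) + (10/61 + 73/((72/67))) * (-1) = -89305441/30744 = -2904.81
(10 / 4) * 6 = 15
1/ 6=0.17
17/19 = 0.89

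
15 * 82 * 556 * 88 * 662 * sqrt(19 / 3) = 100262086382.14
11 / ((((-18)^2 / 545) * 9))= 5995 / 2916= 2.06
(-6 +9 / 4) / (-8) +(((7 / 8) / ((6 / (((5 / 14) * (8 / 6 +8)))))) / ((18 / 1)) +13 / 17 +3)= 187733 / 44064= 4.26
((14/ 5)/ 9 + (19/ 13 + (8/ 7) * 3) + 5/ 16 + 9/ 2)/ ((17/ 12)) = 656099/ 92820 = 7.07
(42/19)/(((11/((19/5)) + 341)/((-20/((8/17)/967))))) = -575365/2178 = -264.17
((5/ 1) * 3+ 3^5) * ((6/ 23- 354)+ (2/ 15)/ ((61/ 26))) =-640118984/ 7015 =-91250.03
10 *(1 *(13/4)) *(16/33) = 520/33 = 15.76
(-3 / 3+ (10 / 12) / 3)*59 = -42.61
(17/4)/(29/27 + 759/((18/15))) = 459/68426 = 0.01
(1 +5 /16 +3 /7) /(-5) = -39 /112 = -0.35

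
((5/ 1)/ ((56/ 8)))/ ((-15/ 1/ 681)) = -227/ 7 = -32.43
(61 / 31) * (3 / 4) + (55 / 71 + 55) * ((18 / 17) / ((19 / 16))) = 145616259 / 2843692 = 51.21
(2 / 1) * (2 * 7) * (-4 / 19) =-112 / 19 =-5.89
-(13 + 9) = -22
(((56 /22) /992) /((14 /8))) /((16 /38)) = 19 /5456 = 0.00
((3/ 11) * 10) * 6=180/ 11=16.36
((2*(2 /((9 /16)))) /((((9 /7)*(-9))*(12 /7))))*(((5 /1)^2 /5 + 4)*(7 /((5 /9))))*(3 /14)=-392 /45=-8.71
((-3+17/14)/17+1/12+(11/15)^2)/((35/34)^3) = 31946638/67528125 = 0.47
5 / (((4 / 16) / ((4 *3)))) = 240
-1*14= -14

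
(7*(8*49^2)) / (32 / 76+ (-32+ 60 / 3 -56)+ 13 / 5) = -2069.22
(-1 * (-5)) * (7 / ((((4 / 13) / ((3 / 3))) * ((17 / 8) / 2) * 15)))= 364 / 51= 7.14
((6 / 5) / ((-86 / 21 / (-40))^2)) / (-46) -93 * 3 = -11970873 / 42527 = -281.49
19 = 19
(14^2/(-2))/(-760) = 0.13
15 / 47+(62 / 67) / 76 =39647 / 119662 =0.33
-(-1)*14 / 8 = 7 / 4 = 1.75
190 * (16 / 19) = 160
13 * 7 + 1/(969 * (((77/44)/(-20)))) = 617173/6783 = 90.99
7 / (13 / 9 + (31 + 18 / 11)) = 99 / 482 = 0.21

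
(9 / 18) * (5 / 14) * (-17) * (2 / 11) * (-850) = 36125 / 77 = 469.16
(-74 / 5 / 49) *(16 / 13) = -1184 / 3185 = -0.37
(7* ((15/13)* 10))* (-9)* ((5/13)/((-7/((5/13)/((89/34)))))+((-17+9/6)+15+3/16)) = 233.03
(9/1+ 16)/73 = 25/73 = 0.34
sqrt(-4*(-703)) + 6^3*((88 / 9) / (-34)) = -1056 / 17 + 2*sqrt(703) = -9.09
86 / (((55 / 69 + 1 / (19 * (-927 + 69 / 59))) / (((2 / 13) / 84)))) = 0.20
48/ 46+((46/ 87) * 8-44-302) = -681794/ 2001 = -340.73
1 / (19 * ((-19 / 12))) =-12 / 361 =-0.03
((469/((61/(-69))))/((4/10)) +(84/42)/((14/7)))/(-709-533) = 161683/151524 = 1.07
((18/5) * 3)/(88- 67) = 18/35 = 0.51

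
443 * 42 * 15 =279090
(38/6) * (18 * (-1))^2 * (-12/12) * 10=-20520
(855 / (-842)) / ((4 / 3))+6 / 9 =-959 / 10104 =-0.09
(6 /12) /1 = 1 /2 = 0.50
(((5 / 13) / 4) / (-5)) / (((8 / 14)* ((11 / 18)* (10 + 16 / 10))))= -0.00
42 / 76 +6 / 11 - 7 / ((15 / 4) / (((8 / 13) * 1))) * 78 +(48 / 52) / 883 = -2123234071 / 23991110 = -88.50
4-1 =3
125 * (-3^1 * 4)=-1500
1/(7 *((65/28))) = 4/65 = 0.06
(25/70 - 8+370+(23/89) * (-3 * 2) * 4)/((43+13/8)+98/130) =7.85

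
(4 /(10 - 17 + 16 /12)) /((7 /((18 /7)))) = -216 /833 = -0.26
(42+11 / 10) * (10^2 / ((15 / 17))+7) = 155591 / 30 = 5186.37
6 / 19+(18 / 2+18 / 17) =3351 / 323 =10.37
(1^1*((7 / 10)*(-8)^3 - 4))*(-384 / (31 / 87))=60535296 / 155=390550.30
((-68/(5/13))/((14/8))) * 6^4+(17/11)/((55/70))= -554493046/4235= -130931.06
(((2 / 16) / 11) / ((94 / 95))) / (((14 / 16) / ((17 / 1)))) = 0.22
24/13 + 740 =9644/13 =741.85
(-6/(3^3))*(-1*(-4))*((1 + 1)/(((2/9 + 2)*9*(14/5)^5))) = -625/1210104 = -0.00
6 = 6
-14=-14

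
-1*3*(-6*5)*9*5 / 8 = 2025 / 4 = 506.25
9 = 9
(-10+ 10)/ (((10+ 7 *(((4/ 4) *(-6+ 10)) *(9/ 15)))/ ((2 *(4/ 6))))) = 0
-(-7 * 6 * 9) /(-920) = -189 /460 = -0.41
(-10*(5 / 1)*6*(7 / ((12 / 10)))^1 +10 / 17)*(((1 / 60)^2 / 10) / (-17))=1487 / 520200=0.00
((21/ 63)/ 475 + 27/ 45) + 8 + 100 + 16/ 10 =157036/ 1425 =110.20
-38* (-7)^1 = 266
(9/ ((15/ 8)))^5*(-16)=-127401984/ 3125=-40768.63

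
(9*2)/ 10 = 9/ 5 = 1.80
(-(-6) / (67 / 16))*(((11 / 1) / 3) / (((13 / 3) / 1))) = 1056 / 871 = 1.21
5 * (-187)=-935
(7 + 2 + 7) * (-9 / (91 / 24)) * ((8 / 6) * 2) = -9216 / 91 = -101.27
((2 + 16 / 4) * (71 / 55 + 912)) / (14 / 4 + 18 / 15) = 602772 / 517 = 1165.90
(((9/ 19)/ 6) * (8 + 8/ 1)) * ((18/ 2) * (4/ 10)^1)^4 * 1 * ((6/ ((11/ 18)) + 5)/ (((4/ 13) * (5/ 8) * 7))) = 10677318912/ 4571875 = 2335.44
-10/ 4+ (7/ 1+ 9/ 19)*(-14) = -4071/ 38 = -107.13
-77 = -77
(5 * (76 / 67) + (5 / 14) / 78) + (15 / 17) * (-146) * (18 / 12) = -233283725 / 1243788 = -187.56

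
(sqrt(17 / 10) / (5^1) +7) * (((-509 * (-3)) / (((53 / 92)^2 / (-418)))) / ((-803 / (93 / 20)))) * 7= 39965871708 * sqrt(170) / 25632125 +559522203912 / 1025285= 566053.20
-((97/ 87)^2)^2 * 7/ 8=-619704967/ 458318088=-1.35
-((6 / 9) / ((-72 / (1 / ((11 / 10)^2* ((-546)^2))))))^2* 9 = -625 / 105396534276008976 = -0.00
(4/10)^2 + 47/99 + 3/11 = 2246/2475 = 0.91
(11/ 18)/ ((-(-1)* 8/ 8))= 0.61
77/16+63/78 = 5.62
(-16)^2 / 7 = 256 / 7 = 36.57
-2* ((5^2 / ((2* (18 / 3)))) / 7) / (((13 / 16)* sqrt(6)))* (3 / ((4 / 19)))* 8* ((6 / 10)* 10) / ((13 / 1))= -7600* sqrt(6) / 1183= -15.74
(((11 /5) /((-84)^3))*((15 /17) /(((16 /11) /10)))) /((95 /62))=-3751 /255257856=-0.00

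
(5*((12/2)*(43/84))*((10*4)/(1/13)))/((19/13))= 726700/133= 5463.91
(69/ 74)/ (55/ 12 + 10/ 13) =5382/ 30895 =0.17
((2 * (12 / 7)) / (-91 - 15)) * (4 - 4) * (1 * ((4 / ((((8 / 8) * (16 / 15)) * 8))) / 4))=0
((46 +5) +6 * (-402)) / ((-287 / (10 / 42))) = 3935 / 2009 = 1.96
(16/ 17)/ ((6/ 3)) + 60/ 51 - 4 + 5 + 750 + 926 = 1678.65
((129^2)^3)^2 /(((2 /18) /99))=18921441860120466590825342331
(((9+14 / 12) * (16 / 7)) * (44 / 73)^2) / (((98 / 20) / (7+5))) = 37790720 / 1827847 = 20.67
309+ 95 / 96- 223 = 8351 / 96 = 86.99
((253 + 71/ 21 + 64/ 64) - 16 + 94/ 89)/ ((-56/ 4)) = -453115/ 26166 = -17.32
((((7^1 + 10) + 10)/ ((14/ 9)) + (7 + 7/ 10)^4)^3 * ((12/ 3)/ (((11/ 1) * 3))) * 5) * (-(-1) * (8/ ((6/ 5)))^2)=1187516133679.32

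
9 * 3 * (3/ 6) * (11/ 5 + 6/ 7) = 2889/ 70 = 41.27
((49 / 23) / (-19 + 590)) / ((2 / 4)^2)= 196 / 13133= 0.01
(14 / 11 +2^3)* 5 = 46.36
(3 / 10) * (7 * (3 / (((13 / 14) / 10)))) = 882 / 13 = 67.85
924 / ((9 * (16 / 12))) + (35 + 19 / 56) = 6291 / 56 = 112.34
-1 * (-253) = 253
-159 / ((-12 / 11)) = 583 / 4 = 145.75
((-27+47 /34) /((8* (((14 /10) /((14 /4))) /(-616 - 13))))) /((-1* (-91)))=12395 /224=55.33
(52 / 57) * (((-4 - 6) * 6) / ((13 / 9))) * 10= -7200 / 19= -378.95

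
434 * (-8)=-3472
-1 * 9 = -9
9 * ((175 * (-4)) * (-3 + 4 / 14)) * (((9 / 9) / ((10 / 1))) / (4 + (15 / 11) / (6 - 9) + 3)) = 1045 / 4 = 261.25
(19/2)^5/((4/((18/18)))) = 2476099/128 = 19344.52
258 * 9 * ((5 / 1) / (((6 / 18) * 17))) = 34830 / 17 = 2048.82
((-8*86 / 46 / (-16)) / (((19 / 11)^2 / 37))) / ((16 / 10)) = 962555 / 132848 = 7.25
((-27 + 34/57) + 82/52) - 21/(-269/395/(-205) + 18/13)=-12359664803/309324522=-39.96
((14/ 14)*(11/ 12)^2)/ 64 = 121/ 9216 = 0.01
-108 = -108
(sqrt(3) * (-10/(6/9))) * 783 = -11745 * sqrt(3) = -20342.94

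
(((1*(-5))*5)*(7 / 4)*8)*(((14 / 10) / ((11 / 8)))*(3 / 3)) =-356.36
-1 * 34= -34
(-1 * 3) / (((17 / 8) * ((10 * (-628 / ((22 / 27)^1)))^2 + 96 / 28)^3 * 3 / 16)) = -607645423 / 16915842013161652458473736754596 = -0.00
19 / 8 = 2.38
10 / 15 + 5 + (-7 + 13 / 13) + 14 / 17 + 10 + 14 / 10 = 3032 / 255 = 11.89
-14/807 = -0.02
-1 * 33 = -33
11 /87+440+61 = 43598 /87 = 501.13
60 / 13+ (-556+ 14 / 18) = -64421 / 117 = -550.61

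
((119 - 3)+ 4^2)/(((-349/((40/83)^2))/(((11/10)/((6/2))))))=-77440/2404261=-0.03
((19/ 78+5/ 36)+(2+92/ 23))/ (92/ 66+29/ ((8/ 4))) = 32857/ 81822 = 0.40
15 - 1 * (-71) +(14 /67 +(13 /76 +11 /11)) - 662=-2925965 /5092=-574.62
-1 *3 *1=-3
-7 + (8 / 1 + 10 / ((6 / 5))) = 28 / 3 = 9.33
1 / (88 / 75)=75 / 88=0.85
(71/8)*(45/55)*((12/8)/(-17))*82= -78597/1496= -52.54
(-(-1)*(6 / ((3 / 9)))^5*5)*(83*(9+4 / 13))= 94884657120 / 13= 7298819778.46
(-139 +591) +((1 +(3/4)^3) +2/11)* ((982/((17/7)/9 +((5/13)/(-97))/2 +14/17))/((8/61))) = 47543867425861/4150653056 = 11454.55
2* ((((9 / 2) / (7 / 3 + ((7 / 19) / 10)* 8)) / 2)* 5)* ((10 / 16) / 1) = 64125 / 11984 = 5.35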